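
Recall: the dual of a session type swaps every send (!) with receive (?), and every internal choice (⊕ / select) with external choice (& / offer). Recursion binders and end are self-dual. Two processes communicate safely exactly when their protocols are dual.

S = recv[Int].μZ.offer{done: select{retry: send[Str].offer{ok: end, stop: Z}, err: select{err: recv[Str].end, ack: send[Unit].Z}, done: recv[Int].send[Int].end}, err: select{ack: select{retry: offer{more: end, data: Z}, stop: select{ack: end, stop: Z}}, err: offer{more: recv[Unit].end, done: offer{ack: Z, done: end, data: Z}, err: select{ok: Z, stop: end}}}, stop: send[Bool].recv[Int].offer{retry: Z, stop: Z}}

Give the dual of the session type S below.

send[Int].μZ.select{done: offer{retry: recv[Str].select{ok: end, stop: Z}, err: offer{err: send[Str].end, ack: recv[Unit].Z}, done: send[Int].recv[Int].end}, err: offer{ack: offer{retry: select{more: end, data: Z}, stop: offer{ack: end, stop: Z}}, err: select{more: send[Unit].end, done: select{ack: Z, done: end, data: Z}, err: offer{ok: Z, stop: end}}}, stop: recv[Bool].send[Int].select{retry: Z, stop: Z}}

recv[Int] ↦ send[Int]
  μZ ↦ μZ  (rec unchanged)
    offer{done,err,stop} ↦ select{done,err,stop}  (&→⊕)
      • done:
        select{retry,err,done} ↦ offer{retry,err,done}  (⊕→&)
          • retry:
            send[Str] ↦ recv[Str]
              offer{ok,stop} ↦ select{ok,stop}  (&→⊕)
                • ok:
                  end self-dual
                • stop:
                  Z self-dual
          • err:
            select{err,ack} ↦ offer{err,ack}  (⊕→&)
              • err:
                recv[Str] ↦ send[Str]
                  end self-dual
              • ack:
                send[Unit] ↦ recv[Unit]
                  Z self-dual
          • done:
            recv[Int] ↦ send[Int]
              send[Int] ↦ recv[Int]
                end self-dual
      • err:
        select{ack,err} ↦ offer{ack,err}  (⊕→&)
          • ack:
            select{retry,stop} ↦ offer{retry,stop}  (⊕→&)
              • retry:
                offer{more,data} ↦ select{more,data}  (&→⊕)
                  • more:
                    end self-dual
                  • data:
                    Z self-dual
              • stop:
                select{ack,stop} ↦ offer{ack,stop}  (⊕→&)
                  • ack:
                    end self-dual
                  • stop:
                    Z self-dual
          • err:
            offer{more,done,err} ↦ select{more,done,err}  (&→⊕)
              • more:
                recv[Unit] ↦ send[Unit]
                  end self-dual
              • done:
                offer{ack,done,data} ↦ select{ack,done,data}  (&→⊕)
                  • ack:
                    Z self-dual
                  • done:
                    end self-dual
                  • data:
                    Z self-dual
              • err:
                select{ok,stop} ↦ offer{ok,stop}  (⊕→&)
                  • ok:
                    Z self-dual
                  • stop:
                    end self-dual
      • stop:
        send[Bool] ↦ recv[Bool]
          recv[Int] ↦ send[Int]
            offer{retry,stop} ↦ select{retry,stop}  (&→⊕)
              • retry:
                Z self-dual
              • stop:
                Z self-dual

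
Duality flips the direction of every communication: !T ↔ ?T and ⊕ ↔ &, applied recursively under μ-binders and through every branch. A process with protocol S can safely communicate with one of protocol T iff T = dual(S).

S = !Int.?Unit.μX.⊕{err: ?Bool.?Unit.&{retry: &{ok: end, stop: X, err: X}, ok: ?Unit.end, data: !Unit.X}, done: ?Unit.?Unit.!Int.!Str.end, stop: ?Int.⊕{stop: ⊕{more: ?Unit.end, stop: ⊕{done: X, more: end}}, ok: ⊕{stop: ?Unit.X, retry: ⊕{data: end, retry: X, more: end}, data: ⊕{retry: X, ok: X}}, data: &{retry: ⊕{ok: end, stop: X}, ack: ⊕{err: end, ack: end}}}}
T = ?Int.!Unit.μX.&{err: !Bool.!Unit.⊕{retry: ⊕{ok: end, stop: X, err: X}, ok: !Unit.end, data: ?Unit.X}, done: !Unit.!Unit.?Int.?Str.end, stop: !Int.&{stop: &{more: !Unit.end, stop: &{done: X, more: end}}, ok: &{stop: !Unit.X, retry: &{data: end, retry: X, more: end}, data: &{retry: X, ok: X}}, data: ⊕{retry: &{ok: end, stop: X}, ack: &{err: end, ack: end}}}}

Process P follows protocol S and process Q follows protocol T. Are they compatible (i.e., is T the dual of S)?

!Int | ?Int  ok
  ?Unit | !Unit  ok
    μX | μX  ok (μ self-dual)
      ⊕{err,done,stop} | &{err,done,stop}  ok same labels
        [err]
          ?Bool | !Bool  ok
            ?Unit | !Unit  ok
              &{retry,ok,data} | ⊕{retry,ok,data}  ok same labels
                [retry]
                  &{ok,stop,err} | ⊕{ok,stop,err}  ok same labels
                    [ok]
                      end | end  ok
                    [stop]
                      X | X  ok
                    [err]
                      X | X  ok
                [ok]
                  ?Unit | !Unit  ok
                    end | end  ok
                [data]
                  !Unit | ?Unit  ok
                    X | X  ok
        [done]
          ?Unit | !Unit  ok
            ?Unit | !Unit  ok
              !Int | ?Int  ok
                !Str | ?Str  ok
                  end | end  ok
        [stop]
          ?Int | !Int  ok
            ⊕{stop,ok,data} | &{stop,ok,data}  ok same labels
              [stop]
                ⊕{more,stop} | &{more,stop}  ok same labels
                  [more]
                    ?Unit | !Unit  ok
                      end | end  ok
                  [stop]
                    ⊕{done,more} | &{done,more}  ok same labels
                      [done]
                        X | X  ok
                      [more]
                        end | end  ok
              [ok]
                ⊕{stop,retry,data} | &{stop,retry,data}  ok same labels
                  [stop]
                    ?Unit | !Unit  ok
                      X | X  ok
                  [retry]
                    ⊕{data,retry,more} | &{data,retry,more}  ok same labels
                      [data]
                        end | end  ok
                      [retry]
                        X | X  ok
                      [more]
                        end | end  ok
                  [data]
                    ⊕{retry,ok} | &{retry,ok}  ok same labels
                      [retry]
                        X | X  ok
                      [ok]
                        X | X  ok
              [data]
                &{retry,ack} | ⊕{retry,ack}  ok same labels
                  [retry]
                    ⊕{ok,stop} | &{ok,stop}  ok same labels
                      [ok]
                        end | end  ok
                      [stop]
                        X | X  ok
                  [ack]
                    ⊕{err,ack} | &{err,ack}  ok same labels
                      [err]
                        end | end  ok
                      [ack]
                        end | end  ok

YES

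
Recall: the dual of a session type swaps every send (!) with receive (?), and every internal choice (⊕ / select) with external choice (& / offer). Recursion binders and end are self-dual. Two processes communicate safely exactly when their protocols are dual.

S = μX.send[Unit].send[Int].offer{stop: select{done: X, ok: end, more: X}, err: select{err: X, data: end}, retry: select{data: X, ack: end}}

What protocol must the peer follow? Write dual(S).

μX → μX  (μ self-dual)
  send[Unit] → recv[Unit]
    send[Int] → recv[Int]
      offer{stop,err,retry} → select{stop,err,retry}  (offer→select)
        • stop:
          select{done,ok,more} → offer{done,ok,more}  (select→offer)
            • done:
              dual(X) = X
            • ok:
              dual(end) = end
            • more:
              dual(X) = X
        • err:
          select{err,data} → offer{err,data}  (select→offer)
            • err:
              dual(X) = X
            • data:
              dual(end) = end
        • retry:
          select{data,ack} → offer{data,ack}  (select→offer)
            • data:
              dual(X) = X
            • ack:
              dual(end) = end

μX.recv[Unit].recv[Int].select{stop: offer{done: X, ok: end, more: X}, err: offer{err: X, data: end}, retry: offer{data: X, ack: end}}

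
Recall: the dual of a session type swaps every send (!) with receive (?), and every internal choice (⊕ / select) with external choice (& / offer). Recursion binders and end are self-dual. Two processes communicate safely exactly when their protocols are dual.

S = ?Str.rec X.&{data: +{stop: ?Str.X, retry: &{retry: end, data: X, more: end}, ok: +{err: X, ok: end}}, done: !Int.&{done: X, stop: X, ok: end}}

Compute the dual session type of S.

?Str ↦ !Str
  rec X ↦ rec X  (rec unchanged)
    &{data,done} ↦ +{data,done}  (offer→select)
      • data:
        +{stop,retry,ok} ↦ &{stop,retry,ok}  (select→offer)
          • stop:
            ?Str ↦ !Str
              X self-dual
          • retry:
            &{retry,data,more} ↦ +{retry,data,more}  (offer→select)
              • retry:
                end self-dual
              • data:
                X self-dual
              • more:
                end self-dual
          • ok:
            +{err,ok} ↦ &{err,ok}  (select→offer)
              • err:
                X self-dual
              • ok:
                end self-dual
      • done:
        !Int ↦ ?Int
          &{done,stop,ok} ↦ +{done,stop,ok}  (offer→select)
            • done:
              X self-dual
            • stop:
              X self-dual
            • ok:
              end self-dual

!Str.rec X.+{data: &{stop: !Str.X, retry: +{retry: end, data: X, more: end}, ok: &{err: X, ok: end}}, done: ?Int.+{done: X, stop: X, ok: end}}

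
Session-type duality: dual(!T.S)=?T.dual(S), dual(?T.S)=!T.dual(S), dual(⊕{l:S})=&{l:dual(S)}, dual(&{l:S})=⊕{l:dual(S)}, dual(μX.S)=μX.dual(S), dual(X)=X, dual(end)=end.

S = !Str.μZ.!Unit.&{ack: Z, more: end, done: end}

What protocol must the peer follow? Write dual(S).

!Str → ?Str
  μZ → μZ  (μ self-dual)
    !Unit → ?Unit
      &{ack,more,done} → ⊕{ack,more,done}  (&→⊕)
        case ack:
          Z ↦ Z
        case more:
          end ↦ end
        case done:
          end ↦ end

?Str.μZ.?Unit.⊕{ack: Z, more: end, done: end}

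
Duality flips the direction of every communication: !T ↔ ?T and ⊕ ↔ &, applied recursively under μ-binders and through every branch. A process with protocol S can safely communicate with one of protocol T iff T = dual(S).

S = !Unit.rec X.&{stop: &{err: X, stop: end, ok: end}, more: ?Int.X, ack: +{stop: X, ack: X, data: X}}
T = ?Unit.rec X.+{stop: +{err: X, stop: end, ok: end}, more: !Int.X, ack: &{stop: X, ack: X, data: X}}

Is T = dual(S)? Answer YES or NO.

YES

!Unit vs ?Unit  ✓
  rec X vs rec X  ✓ (rec unchanged)
    &{stop,more,ack} vs +{stop,more,ack}  ✓ same labels
      [stop]
        &{err,stop,ok} vs +{err,stop,ok}  ✓ same labels
          [err]
            X vs X  ✓
          [stop]
            end vs end  ✓
          [ok]
            end vs end  ✓
      [more]
        ?Int vs !Int  ✓
          X vs X  ✓
      [ack]
        +{stop,ack,data} vs &{stop,ack,data}  ✓ same labels
          [stop]
            X vs X  ✓
          [ack]
            X vs X  ✓
          [data]
            X vs X  ✓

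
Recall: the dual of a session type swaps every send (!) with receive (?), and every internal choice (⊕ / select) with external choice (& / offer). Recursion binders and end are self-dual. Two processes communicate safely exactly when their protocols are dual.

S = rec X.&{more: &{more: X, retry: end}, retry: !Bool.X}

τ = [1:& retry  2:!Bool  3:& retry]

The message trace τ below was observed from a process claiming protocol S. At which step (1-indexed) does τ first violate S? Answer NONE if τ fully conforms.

step 1: & retry  ✓  cont: !Bool.rec X.…
step 2: !Bool  ✓  cont: rec X.…
step 3: & retry  ✓  cont: !Bool.rec X.…
all 3 steps conform

NONE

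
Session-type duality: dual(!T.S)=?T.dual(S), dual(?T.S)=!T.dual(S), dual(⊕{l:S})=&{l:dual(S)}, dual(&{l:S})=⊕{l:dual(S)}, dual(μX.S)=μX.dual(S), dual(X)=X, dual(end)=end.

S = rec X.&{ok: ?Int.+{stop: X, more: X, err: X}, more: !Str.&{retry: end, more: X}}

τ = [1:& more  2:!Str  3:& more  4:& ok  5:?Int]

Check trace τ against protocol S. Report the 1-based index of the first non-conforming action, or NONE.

@1 & more  match  cont: !Str.&{retry: end, more: rec X.…}
@2 !Str  match  cont: &{retry: end, more: rec X.…}
@3 & more  match  cont: rec X.…
@4 & ok  match  cont: ?Int.+{stop: rec X.…, more: rec X.…, err: rec X.…}
@5 ?Int  match  cont: +{stop: rec X.…, more: rec X.…, err: rec X.…}
τ conforms to S (length 5)

NONE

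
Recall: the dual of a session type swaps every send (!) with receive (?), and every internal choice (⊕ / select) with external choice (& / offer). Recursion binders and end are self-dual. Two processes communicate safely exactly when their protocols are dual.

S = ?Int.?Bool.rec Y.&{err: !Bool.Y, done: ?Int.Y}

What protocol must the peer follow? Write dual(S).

?Int → !Int
  ?Bool → !Bool
    rec Y → rec Y  (binder kept)
      &{err,done} → +{err,done}  (external→internal)
        [err]
          !Bool → ?Bool
            Y self-dual
        [done]
          ?Int → !Int
            Y self-dual

!Int.!Bool.rec Y.+{err: ?Bool.Y, done: !Int.Y}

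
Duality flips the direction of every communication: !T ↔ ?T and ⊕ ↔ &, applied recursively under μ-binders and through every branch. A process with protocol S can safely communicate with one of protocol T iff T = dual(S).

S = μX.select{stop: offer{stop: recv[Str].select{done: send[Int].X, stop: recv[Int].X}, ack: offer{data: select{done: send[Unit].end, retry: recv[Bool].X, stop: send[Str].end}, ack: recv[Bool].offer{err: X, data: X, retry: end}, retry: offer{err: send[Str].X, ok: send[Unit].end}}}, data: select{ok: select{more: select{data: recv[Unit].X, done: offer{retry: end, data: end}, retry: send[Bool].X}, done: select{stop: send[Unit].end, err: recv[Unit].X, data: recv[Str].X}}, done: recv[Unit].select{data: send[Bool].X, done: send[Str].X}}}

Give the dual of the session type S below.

μX.offer{stop: select{stop: send[Str].offer{done: recv[Int].X, stop: send[Int].X}, ack: select{data: offer{done: recv[Unit].end, retry: send[Bool].X, stop: recv[Str].end}, ack: send[Bool].select{err: X, data: X, retry: end}, retry: select{err: recv[Str].X, ok: recv[Unit].end}}}, data: offer{ok: offer{more: offer{data: send[Unit].X, done: select{retry: end, data: end}, retry: recv[Bool].X}, done: offer{stop: recv[Unit].end, err: send[Unit].X, data: send[Str].X}}, done: send[Unit].offer{data: recv[Bool].X, done: recv[Str].X}}}

μX → μX  (rec unchanged)
  select{stop,data} → offer{stop,data}  (⊕→&)
    [stop]
      offer{stop,ack} → select{stop,ack}  (&→⊕)
        [stop]
          recv[Str] → send[Str]
            select{done,stop} → offer{done,stop}  (⊕→&)
              [done]
                send[Int] → recv[Int]
                  dual(X) = X
              [stop]
                recv[Int] → send[Int]
                  dual(X) = X
        [ack]
          offer{data,ack,retry} → select{data,ack,retry}  (&→⊕)
            [data]
              select{done,retry,stop} → offer{done,retry,stop}  (⊕→&)
                [done]
                  send[Unit] → recv[Unit]
                    dual(end) = end
                [retry]
                  recv[Bool] → send[Bool]
                    dual(X) = X
                [stop]
                  send[Str] → recv[Str]
                    dual(end) = end
            [ack]
              recv[Bool] → send[Bool]
                offer{err,data,retry} → select{err,data,retry}  (&→⊕)
                  [err]
                    dual(X) = X
                  [data]
                    dual(X) = X
                  [retry]
                    dual(end) = end
            [retry]
              offer{err,ok} → select{err,ok}  (&→⊕)
                [err]
                  send[Str] → recv[Str]
                    dual(X) = X
                [ok]
                  send[Unit] → recv[Unit]
                    dual(end) = end
    [data]
      select{ok,done} → offer{ok,done}  (⊕→&)
        [ok]
          select{more,done} → offer{more,done}  (⊕→&)
            [more]
              select{data,done,retry} → offer{data,done,retry}  (⊕→&)
                [data]
                  recv[Unit] → send[Unit]
                    dual(X) = X
                [done]
                  offer{retry,data} → select{retry,data}  (&→⊕)
                    [retry]
                      dual(end) = end
                    [data]
                      dual(end) = end
                [retry]
                  send[Bool] → recv[Bool]
                    dual(X) = X
            [done]
              select{stop,err,data} → offer{stop,err,data}  (⊕→&)
                [stop]
                  send[Unit] → recv[Unit]
                    dual(end) = end
                [err]
                  recv[Unit] → send[Unit]
                    dual(X) = X
                [data]
                  recv[Str] → send[Str]
                    dual(X) = X
        [done]
          recv[Unit] → send[Unit]
            select{data,done} → offer{data,done}  (⊕→&)
              [data]
                send[Bool] → recv[Bool]
                  dual(X) = X
              [done]
                send[Str] → recv[Str]
                  dual(X) = X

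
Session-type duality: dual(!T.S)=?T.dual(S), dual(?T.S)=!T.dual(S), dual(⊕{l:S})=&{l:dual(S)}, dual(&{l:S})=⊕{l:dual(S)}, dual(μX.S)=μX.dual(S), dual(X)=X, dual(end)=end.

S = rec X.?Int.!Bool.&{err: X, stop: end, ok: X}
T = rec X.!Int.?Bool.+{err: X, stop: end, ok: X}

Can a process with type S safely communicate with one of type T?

YES

rec X | rec X  ok (binder kept)
  ?Int | !Int  ok
    !Bool | ?Bool  ok
      &{err,stop,ok} | +{err,stop,ok}  ok label sets agree
        [err]
          X | X  ok
        [stop]
          end | end  ok
        [ok]
          X | X  ok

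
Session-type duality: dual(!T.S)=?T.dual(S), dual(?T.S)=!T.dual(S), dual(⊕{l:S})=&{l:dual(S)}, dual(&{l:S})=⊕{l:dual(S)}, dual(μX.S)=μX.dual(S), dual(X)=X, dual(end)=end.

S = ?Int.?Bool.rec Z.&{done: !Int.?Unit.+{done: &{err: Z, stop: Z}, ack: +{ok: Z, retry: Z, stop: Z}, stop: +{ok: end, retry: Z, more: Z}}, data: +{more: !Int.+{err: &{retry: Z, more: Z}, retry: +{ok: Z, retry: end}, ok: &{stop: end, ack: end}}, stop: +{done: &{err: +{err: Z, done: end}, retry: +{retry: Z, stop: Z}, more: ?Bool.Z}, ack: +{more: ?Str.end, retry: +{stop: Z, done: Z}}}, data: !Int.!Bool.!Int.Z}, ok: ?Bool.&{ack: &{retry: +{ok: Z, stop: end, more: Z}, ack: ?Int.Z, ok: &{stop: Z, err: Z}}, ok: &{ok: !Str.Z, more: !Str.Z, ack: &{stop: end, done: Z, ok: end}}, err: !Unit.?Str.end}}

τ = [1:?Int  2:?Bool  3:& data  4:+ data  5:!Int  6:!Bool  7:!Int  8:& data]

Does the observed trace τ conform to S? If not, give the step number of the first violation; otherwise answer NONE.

NONE

step 1: ?Int  ok  now at ?Bool.rec Z.…
step 2: ?Bool  ok  now at rec Z.…
step 3: & data  ok  now at +{more: !Int.+{err: &{retry: rec Z.…, more: rec Z.…}, retry: +{ok: rec Z.…, retry: end}, ok: &{stop: end, ack: end}}, stop: +{done: &{err: +{err: rec Z.…, done: end}, retry: +{retry: rec Z.…, stop: rec Z.…}, more: ?Bool.rec Z.…}, ack: +{more: ?Str.end, retry: +{stop: rec Z.…, done: rec Z.…}}}, data: !Int.!Bool.!Int.rec Z.…}
step 4: + data  ok  now at !Int.!Bool.!Int.rec Z.…
step 5: !Int  ok  now at !Bool.!Int.rec Z.…
step 6: !Bool  ok  now at !Int.rec Z.…
step 7: !Int  ok  now at rec Z.…
step 8: & data  ok  now at +{more: !Int.+{err: &{retry: rec Z.…, more: rec Z.…}, retry: +{ok: rec Z.…, retry: end}, ok: &{stop: end, ack: end}}, stop: +{done: &{err: +{err: rec Z.…, done: end}, retry: +{retry: rec Z.…, stop: rec Z.…}, more: ?Bool.rec Z.…}, ack: +{more: ?Str.end, retry: +{stop: rec Z.…, done: rec Z.…}}}, data: !Int.!Bool.!Int.rec Z.…}
τ conforms to S (length 8)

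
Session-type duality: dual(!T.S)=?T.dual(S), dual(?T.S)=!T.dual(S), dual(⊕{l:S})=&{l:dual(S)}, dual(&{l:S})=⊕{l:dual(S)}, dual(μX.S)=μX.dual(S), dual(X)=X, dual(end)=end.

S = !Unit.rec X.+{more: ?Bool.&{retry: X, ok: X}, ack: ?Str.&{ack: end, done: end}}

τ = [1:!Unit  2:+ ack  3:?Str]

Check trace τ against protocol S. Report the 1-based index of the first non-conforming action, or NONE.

NONE

[1] !Unit  ok  residual = rec X.…
[2] + ack  ok  residual = ?Str.&{ack: end, done: end}
[3] ?Str  ok  residual = &{ack: end, done: end}
τ conforms to S (length 3)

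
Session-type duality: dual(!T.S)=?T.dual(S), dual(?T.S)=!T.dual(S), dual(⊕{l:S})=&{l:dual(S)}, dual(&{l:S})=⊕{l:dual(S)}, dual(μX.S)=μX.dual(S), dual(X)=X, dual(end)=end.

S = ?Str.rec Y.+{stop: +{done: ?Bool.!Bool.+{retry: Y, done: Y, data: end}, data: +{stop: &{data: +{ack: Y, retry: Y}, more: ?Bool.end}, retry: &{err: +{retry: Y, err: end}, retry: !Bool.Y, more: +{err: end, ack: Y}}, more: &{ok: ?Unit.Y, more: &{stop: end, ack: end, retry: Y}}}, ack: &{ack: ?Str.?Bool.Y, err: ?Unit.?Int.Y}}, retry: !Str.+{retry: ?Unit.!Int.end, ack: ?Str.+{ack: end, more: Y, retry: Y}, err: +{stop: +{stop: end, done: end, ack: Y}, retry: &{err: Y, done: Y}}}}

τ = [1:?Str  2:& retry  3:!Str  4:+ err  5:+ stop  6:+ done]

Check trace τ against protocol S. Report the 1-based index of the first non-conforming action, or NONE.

step 1: ?Str  match  residual = rec Y.…
step 2: got & retry, protocol expects + stop or + retry  ✗

2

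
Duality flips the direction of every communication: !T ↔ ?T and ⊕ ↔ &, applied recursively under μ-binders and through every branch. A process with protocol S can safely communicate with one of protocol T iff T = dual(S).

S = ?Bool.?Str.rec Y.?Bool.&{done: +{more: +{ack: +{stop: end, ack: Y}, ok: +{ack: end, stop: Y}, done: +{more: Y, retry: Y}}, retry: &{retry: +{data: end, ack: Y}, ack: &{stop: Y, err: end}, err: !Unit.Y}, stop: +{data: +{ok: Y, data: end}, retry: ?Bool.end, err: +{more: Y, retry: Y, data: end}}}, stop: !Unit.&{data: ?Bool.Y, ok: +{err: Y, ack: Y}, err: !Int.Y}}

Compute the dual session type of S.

!Bool.!Str.rec Y.!Bool.+{done: &{more: &{ack: &{stop: end, ack: Y}, ok: &{ack: end, stop: Y}, done: &{more: Y, retry: Y}}, retry: +{retry: &{data: end, ack: Y}, ack: +{stop: Y, err: end}, err: ?Unit.Y}, stop: &{data: &{ok: Y, data: end}, retry: !Bool.end, err: &{more: Y, retry: Y, data: end}}}, stop: ?Unit.+{data: !Bool.Y, ok: &{err: Y, ack: Y}, err: ?Int.Y}}

?Bool ↦ !Bool
  ?Str ↦ !Str
    rec Y ↦ rec Y  (binder kept)
      ?Bool ↦ !Bool
        &{done,stop} ↦ +{done,stop}  (offer→select)
          [done]
            +{more,retry,stop} ↦ &{more,retry,stop}  (⊕→&)
              [more]
                +{ack,ok,done} ↦ &{ack,ok,done}  (⊕→&)
                  [ack]
                    +{stop,ack} ↦ &{stop,ack}  (⊕→&)
                      [stop]
                        end self-dual
                      [ack]
                        Y self-dual
                  [ok]
                    +{ack,stop} ↦ &{ack,stop}  (⊕→&)
                      [ack]
                        end self-dual
                      [stop]
                        Y self-dual
                  [done]
                    +{more,retry} ↦ &{more,retry}  (⊕→&)
                      [more]
                        Y self-dual
                      [retry]
                        Y self-dual
              [retry]
                &{retry,ack,err} ↦ +{retry,ack,err}  (offer→select)
                  [retry]
                    +{data,ack} ↦ &{data,ack}  (⊕→&)
                      [data]
                        end self-dual
                      [ack]
                        Y self-dual
                  [ack]
                    &{stop,err} ↦ +{stop,err}  (offer→select)
                      [stop]
                        Y self-dual
                      [err]
                        end self-dual
                  [err]
                    !Unit ↦ ?Unit
                      Y self-dual
              [stop]
                +{data,retry,err} ↦ &{data,retry,err}  (⊕→&)
                  [data]
                    +{ok,data} ↦ &{ok,data}  (⊕→&)
                      [ok]
                        Y self-dual
                      [data]
                        end self-dual
                  [retry]
                    ?Bool ↦ !Bool
                      end self-dual
                  [err]
                    +{more,retry,data} ↦ &{more,retry,data}  (⊕→&)
                      [more]
                        Y self-dual
                      [retry]
                        Y self-dual
                      [data]
                        end self-dual
          [stop]
            !Unit ↦ ?Unit
              &{data,ok,err} ↦ +{data,ok,err}  (offer→select)
                [data]
                  ?Bool ↦ !Bool
                    Y self-dual
                [ok]
                  +{err,ack} ↦ &{err,ack}  (⊕→&)
                    [err]
                      Y self-dual
                    [ack]
                      Y self-dual
                [err]
                  !Int ↦ ?Int
                    Y self-dual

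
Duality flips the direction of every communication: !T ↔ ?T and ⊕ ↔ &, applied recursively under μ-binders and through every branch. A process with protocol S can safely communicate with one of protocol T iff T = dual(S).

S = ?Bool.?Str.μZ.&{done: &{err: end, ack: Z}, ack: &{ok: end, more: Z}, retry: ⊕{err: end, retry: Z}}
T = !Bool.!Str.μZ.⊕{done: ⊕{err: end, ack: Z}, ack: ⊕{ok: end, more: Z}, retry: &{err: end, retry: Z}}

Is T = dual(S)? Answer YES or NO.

YES

?Bool ‖ !Bool  match
  ?Str ‖ !Str  match
    μZ ‖ μZ  match (μ self-dual)
      &{done,ack,retry} ‖ ⊕{done,ack,retry}  match same labels
        [done]
          &{err,ack} ‖ ⊕{err,ack}  match same labels
            [err]
              end ‖ end  match
            [ack]
              Z ‖ Z  match
        [ack]
          &{ok,more} ‖ ⊕{ok,more}  match same labels
            [ok]
              end ‖ end  match
            [more]
              Z ‖ Z  match
        [retry]
          ⊕{err,retry} ‖ &{err,retry}  match same labels
            [err]
              end ‖ end  match
            [retry]
              Z ‖ Z  match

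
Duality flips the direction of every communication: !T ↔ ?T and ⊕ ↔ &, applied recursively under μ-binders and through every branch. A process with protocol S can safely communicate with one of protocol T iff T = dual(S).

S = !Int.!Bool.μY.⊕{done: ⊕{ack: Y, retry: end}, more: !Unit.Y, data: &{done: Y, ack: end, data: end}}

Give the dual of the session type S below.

!Int ↦ ?Int
  !Bool ↦ ?Bool
    μY ↦ μY  (μ self-dual)
      ⊕{done,more,data} ↦ &{done,more,data}  (internal→external)
        [done]
          ⊕{ack,retry} ↦ &{ack,retry}  (internal→external)
            [ack]
              dual(Y) = Y
            [retry]
              dual(end) = end
        [more]
          !Unit ↦ ?Unit
            dual(Y) = Y
        [data]
          &{done,ack,data} ↦ ⊕{done,ack,data}  (&→⊕)
            [done]
              dual(Y) = Y
            [ack]
              dual(end) = end
            [data]
              dual(end) = end

?Int.?Bool.μY.&{done: &{ack: Y, retry: end}, more: ?Unit.Y, data: ⊕{done: Y, ack: end, data: end}}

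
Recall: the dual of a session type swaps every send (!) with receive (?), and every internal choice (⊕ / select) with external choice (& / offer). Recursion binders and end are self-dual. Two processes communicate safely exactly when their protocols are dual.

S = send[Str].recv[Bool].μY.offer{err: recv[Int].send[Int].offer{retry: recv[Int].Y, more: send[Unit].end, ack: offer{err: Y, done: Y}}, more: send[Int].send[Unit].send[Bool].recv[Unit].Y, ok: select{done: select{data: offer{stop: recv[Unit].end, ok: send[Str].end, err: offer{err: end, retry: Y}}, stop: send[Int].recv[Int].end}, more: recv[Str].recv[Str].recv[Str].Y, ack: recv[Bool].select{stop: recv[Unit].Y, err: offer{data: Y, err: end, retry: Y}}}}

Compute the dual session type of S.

recv[Str].send[Bool].μY.select{err: send[Int].recv[Int].select{retry: send[Int].Y, more: recv[Unit].end, ack: select{err: Y, done: Y}}, more: recv[Int].recv[Unit].recv[Bool].send[Unit].Y, ok: offer{done: offer{data: select{stop: send[Unit].end, ok: recv[Str].end, err: select{err: end, retry: Y}}, stop: recv[Int].send[Int].end}, more: send[Str].send[Str].send[Str].Y, ack: send[Bool].offer{stop: send[Unit].Y, err: select{data: Y, err: end, retry: Y}}}}

send[Str] ↦ recv[Str]
  recv[Bool] ↦ send[Bool]
    μY ↦ μY  (μ self-dual)
      offer{err,more,ok} ↦ select{err,more,ok}  (&→⊕)
        case err:
          recv[Int] ↦ send[Int]
            send[Int] ↦ recv[Int]
              offer{retry,more,ack} ↦ select{retry,more,ack}  (&→⊕)
                case retry:
                  recv[Int] ↦ send[Int]
                    dual(Y) = Y
                case more:
                  send[Unit] ↦ recv[Unit]
                    dual(end) = end
                case ack:
                  offer{err,done} ↦ select{err,done}  (&→⊕)
                    case err:
                      dual(Y) = Y
                    case done:
                      dual(Y) = Y
        case more:
          send[Int] ↦ recv[Int]
            send[Unit] ↦ recv[Unit]
              send[Bool] ↦ recv[Bool]
                recv[Unit] ↦ send[Unit]
                  dual(Y) = Y
        case ok:
          select{done,more,ack} ↦ offer{done,more,ack}  (internal→external)
            case done:
              select{data,stop} ↦ offer{data,stop}  (internal→external)
                case data:
                  offer{stop,ok,err} ↦ select{stop,ok,err}  (&→⊕)
                    case stop:
                      recv[Unit] ↦ send[Unit]
                        dual(end) = end
                    case ok:
                      send[Str] ↦ recv[Str]
                        dual(end) = end
                    case err:
                      offer{err,retry} ↦ select{err,retry}  (&→⊕)
                        case err:
                          dual(end) = end
                        case retry:
                          dual(Y) = Y
                case stop:
                  send[Int] ↦ recv[Int]
                    recv[Int] ↦ send[Int]
                      dual(end) = end
            case more:
              recv[Str] ↦ send[Str]
                recv[Str] ↦ send[Str]
                  recv[Str] ↦ send[Str]
                    dual(Y) = Y
            case ack:
              recv[Bool] ↦ send[Bool]
                select{stop,err} ↦ offer{stop,err}  (internal→external)
                  case stop:
                    recv[Unit] ↦ send[Unit]
                      dual(Y) = Y
                  case err:
                    offer{data,err,retry} ↦ select{data,err,retry}  (&→⊕)
                      case data:
                        dual(Y) = Y
                      case err:
                        dual(end) = end
                      case retry:
                        dual(Y) = Y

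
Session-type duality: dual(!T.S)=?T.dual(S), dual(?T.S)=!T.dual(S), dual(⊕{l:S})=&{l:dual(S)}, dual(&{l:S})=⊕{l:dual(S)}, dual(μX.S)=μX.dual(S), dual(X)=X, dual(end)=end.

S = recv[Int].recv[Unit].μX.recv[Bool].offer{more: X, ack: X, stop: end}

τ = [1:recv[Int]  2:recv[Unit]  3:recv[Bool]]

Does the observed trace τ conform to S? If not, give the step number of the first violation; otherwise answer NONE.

step 1: recv[Int]  match  residual = recv[Unit].μX.…
step 2: recv[Unit]  match  residual = μX.…
step 3: recv[Bool]  match  residual = offer{more: μX.…, ack: μX.…, stop: end}
all 3 steps conform

NONE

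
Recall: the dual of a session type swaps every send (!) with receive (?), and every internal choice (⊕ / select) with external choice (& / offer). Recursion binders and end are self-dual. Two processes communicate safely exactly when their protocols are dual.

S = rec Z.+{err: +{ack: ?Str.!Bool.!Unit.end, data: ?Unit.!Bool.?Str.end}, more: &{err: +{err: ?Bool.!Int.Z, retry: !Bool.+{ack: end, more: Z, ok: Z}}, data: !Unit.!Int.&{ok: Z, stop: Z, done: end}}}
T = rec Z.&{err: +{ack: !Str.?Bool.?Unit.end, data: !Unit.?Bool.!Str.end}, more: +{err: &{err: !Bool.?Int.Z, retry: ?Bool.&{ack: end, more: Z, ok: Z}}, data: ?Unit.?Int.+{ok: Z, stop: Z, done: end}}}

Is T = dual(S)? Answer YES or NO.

NO

rec Z ‖ rec Z  match (rec unchanged)
  +{err,more} ‖ &{err,more}  match same labels
    case err:
      +{ack,data} ‖ +{ack,data}  ✗ choice polarity not flipped — not dual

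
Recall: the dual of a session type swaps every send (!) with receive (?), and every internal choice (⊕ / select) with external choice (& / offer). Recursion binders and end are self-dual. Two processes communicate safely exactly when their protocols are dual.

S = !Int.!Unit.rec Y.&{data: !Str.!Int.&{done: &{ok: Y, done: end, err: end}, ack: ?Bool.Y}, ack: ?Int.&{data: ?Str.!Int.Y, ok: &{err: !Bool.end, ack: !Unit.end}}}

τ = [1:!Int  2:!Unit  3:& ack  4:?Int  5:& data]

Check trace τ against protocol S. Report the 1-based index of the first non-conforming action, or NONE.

@1 !Int  ✓  now at !Unit.rec Y.…
@2 !Unit  ✓  now at rec Y.…
@3 & ack  ✓  now at ?Int.&{data: ?Str.!Int.rec Y.…, ok: &{err: !Bool.end, ack: !Unit.end}}
@4 ?Int  ✓  now at &{data: ?Str.!Int.rec Y.…, ok: &{err: !Bool.end, ack: !Unit.end}}
@5 & data  ✓  now at ?Str.!Int.rec Y.…
τ conforms to S (length 5)

NONE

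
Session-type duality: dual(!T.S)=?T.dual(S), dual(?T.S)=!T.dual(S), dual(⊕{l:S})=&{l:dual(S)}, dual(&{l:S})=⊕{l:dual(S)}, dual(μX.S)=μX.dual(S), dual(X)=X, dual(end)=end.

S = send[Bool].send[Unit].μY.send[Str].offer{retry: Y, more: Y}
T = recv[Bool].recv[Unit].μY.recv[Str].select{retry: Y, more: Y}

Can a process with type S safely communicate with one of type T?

YES

send[Bool] vs recv[Bool]  ✓
  send[Unit] vs recv[Unit]  ✓
    μY vs μY  ✓ (μ self-dual)
      send[Str] vs recv[Str]  ✓
        offer{retry,more} vs select{retry,more}  ✓ label sets agree
          case retry:
            Y vs Y  ✓
          case more:
            Y vs Y  ✓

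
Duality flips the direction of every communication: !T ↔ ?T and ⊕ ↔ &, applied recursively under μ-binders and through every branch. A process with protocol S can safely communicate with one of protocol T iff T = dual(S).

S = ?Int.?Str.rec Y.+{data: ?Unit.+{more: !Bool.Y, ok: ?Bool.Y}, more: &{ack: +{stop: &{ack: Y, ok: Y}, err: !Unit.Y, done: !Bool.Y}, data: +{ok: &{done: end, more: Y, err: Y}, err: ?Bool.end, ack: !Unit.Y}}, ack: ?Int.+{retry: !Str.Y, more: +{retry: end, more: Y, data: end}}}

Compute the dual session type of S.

!Int.!Str.rec Y.&{data: !Unit.&{more: ?Bool.Y, ok: !Bool.Y}, more: +{ack: &{stop: +{ack: Y, ok: Y}, err: ?Unit.Y, done: ?Bool.Y}, data: &{ok: +{done: end, more: Y, err: Y}, err: !Bool.end, ack: ?Unit.Y}}, ack: !Int.&{retry: ?Str.Y, more: &{retry: end, more: Y, data: end}}}

?Int → !Int
  ?Str → !Str
    rec Y → rec Y  (binder kept)
      +{data,more,ack} → &{data,more,ack}  (internal→external)
        [data]
          ?Unit → !Unit
            +{more,ok} → &{more,ok}  (internal→external)
              [more]
                !Bool → ?Bool
                  Y self-dual
              [ok]
                ?Bool → !Bool
                  Y self-dual
        [more]
          &{ack,data} → +{ack,data}  (&→⊕)
            [ack]
              +{stop,err,done} → &{stop,err,done}  (internal→external)
                [stop]
                  &{ack,ok} → +{ack,ok}  (&→⊕)
                    [ack]
                      Y self-dual
                    [ok]
                      Y self-dual
                [err]
                  !Unit → ?Unit
                    Y self-dual
                [done]
                  !Bool → ?Bool
                    Y self-dual
            [data]
              +{ok,err,ack} → &{ok,err,ack}  (internal→external)
                [ok]
                  &{done,more,err} → +{done,more,err}  (&→⊕)
                    [done]
                      end self-dual
                    [more]
                      Y self-dual
                    [err]
                      Y self-dual
                [err]
                  ?Bool → !Bool
                    end self-dual
                [ack]
                  !Unit → ?Unit
                    Y self-dual
        [ack]
          ?Int → !Int
            +{retry,more} → &{retry,more}  (internal→external)
              [retry]
                !Str → ?Str
                  Y self-dual
              [more]
                +{retry,more,data} → &{retry,more,data}  (internal→external)
                  [retry]
                    end self-dual
                  [more]
                    Y self-dual
                  [data]
                    end self-dual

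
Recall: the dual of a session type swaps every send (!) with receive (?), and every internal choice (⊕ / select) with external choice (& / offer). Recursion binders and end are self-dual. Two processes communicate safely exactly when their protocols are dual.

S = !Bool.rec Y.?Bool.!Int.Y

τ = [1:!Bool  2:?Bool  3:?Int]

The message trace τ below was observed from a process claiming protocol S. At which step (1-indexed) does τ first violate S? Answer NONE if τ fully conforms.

[1] !Bool  ok  now at rec Y.…
[2] ?Bool  ok  now at !Int.rec Y.…
[3] got ?Int, protocol expects !Int  ✗

3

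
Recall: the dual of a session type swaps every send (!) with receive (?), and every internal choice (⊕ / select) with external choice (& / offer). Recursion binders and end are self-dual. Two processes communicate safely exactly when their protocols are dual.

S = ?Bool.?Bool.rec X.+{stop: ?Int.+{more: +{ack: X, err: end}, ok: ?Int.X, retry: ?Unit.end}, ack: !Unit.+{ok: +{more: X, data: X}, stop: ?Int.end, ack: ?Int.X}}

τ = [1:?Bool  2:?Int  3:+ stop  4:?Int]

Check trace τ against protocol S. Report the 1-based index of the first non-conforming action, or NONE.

[1] ?Bool  match  cont: ?Bool.rec X.…
[2] got ?Int, protocol expects ?Bool  ✗

2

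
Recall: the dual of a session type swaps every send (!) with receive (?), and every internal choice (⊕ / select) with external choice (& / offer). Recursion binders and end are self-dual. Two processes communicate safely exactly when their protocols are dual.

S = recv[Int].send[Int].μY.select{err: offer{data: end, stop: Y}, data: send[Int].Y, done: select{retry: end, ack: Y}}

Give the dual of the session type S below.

recv[Int] = send[Int]
  send[Int] = recv[Int]
    μY = μY  (μ self-dual)
      select{err,data,done} = offer{err,data,done}  (internal→external)
        • err:
          offer{data,stop} = select{data,stop}  (offer→select)
            • data:
              end ↦ end
            • stop:
              Y ↦ Y
        • data:
          send[Int] = recv[Int]
            Y ↦ Y
        • done:
          select{retry,ack} = offer{retry,ack}  (internal→external)
            • retry:
              end ↦ end
            • ack:
              Y ↦ Y

send[Int].recv[Int].μY.offer{err: select{data: end, stop: Y}, data: recv[Int].Y, done: offer{retry: end, ack: Y}}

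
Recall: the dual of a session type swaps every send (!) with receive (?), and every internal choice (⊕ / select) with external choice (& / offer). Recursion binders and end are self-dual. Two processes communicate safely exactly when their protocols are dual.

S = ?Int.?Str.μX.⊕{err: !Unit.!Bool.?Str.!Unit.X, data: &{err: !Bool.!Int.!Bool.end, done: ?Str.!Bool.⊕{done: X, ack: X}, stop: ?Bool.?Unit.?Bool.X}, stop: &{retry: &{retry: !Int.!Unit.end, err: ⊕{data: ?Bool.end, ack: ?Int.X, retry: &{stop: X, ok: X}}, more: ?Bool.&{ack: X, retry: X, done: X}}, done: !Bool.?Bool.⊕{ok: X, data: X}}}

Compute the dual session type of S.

!Int.!Str.μX.&{err: ?Unit.?Bool.!Str.?Unit.X, data: ⊕{err: ?Bool.?Int.?Bool.end, done: !Str.?Bool.&{done: X, ack: X}, stop: !Bool.!Unit.!Bool.X}, stop: ⊕{retry: ⊕{retry: ?Int.?Unit.end, err: &{data: !Bool.end, ack: !Int.X, retry: ⊕{stop: X, ok: X}}, more: !Bool.⊕{ack: X, retry: X, done: X}}, done: ?Bool.!Bool.&{ok: X, data: X}}}

?Int → !Int
  ?Str → !Str
    μX → μX  (μ self-dual)
      ⊕{err,data,stop} → &{err,data,stop}  (internal→external)
        case err:
          !Unit → ?Unit
            !Bool → ?Bool
              ?Str → !Str
                !Unit → ?Unit
                  X self-dual
        case data:
          &{err,done,stop} → ⊕{err,done,stop}  (offer→select)
            case err:
              !Bool → ?Bool
                !Int → ?Int
                  !Bool → ?Bool
                    end self-dual
            case done:
              ?Str → !Str
                !Bool → ?Bool
                  ⊕{done,ack} → &{done,ack}  (internal→external)
                    case done:
                      X self-dual
                    case ack:
                      X self-dual
            case stop:
              ?Bool → !Bool
                ?Unit → !Unit
                  ?Bool → !Bool
                    X self-dual
        case stop:
          &{retry,done} → ⊕{retry,done}  (offer→select)
            case retry:
              &{retry,err,more} → ⊕{retry,err,more}  (offer→select)
                case retry:
                  !Int → ?Int
                    !Unit → ?Unit
                      end self-dual
                case err:
                  ⊕{data,ack,retry} → &{data,ack,retry}  (internal→external)
                    case data:
                      ?Bool → !Bool
                        end self-dual
                    case ack:
                      ?Int → !Int
                        X self-dual
                    case retry:
                      &{stop,ok} → ⊕{stop,ok}  (offer→select)
                        case stop:
                          X self-dual
                        case ok:
                          X self-dual
                case more:
                  ?Bool → !Bool
                    &{ack,retry,done} → ⊕{ack,retry,done}  (offer→select)
                      case ack:
                        X self-dual
                      case retry:
                        X self-dual
                      case done:
                        X self-dual
            case done:
              !Bool → ?Bool
                ?Bool → !Bool
                  ⊕{ok,data} → &{ok,data}  (internal→external)
                    case ok:
                      X self-dual
                    case data:
                      X self-dual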